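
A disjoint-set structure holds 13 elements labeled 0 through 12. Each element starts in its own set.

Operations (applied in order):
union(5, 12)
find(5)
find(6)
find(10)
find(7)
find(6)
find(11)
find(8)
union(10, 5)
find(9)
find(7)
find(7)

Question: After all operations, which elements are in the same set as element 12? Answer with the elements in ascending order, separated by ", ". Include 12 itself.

Step 1: union(5, 12) -> merged; set of 5 now {5, 12}
Step 2: find(5) -> no change; set of 5 is {5, 12}
Step 3: find(6) -> no change; set of 6 is {6}
Step 4: find(10) -> no change; set of 10 is {10}
Step 5: find(7) -> no change; set of 7 is {7}
Step 6: find(6) -> no change; set of 6 is {6}
Step 7: find(11) -> no change; set of 11 is {11}
Step 8: find(8) -> no change; set of 8 is {8}
Step 9: union(10, 5) -> merged; set of 10 now {5, 10, 12}
Step 10: find(9) -> no change; set of 9 is {9}
Step 11: find(7) -> no change; set of 7 is {7}
Step 12: find(7) -> no change; set of 7 is {7}
Component of 12: {5, 10, 12}

Answer: 5, 10, 12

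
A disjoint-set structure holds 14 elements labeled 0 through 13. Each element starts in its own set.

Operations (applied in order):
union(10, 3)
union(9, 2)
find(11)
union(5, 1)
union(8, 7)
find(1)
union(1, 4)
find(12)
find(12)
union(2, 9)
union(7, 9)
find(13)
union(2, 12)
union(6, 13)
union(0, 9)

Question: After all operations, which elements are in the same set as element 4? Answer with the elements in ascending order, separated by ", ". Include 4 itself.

Step 1: union(10, 3) -> merged; set of 10 now {3, 10}
Step 2: union(9, 2) -> merged; set of 9 now {2, 9}
Step 3: find(11) -> no change; set of 11 is {11}
Step 4: union(5, 1) -> merged; set of 5 now {1, 5}
Step 5: union(8, 7) -> merged; set of 8 now {7, 8}
Step 6: find(1) -> no change; set of 1 is {1, 5}
Step 7: union(1, 4) -> merged; set of 1 now {1, 4, 5}
Step 8: find(12) -> no change; set of 12 is {12}
Step 9: find(12) -> no change; set of 12 is {12}
Step 10: union(2, 9) -> already same set; set of 2 now {2, 9}
Step 11: union(7, 9) -> merged; set of 7 now {2, 7, 8, 9}
Step 12: find(13) -> no change; set of 13 is {13}
Step 13: union(2, 12) -> merged; set of 2 now {2, 7, 8, 9, 12}
Step 14: union(6, 13) -> merged; set of 6 now {6, 13}
Step 15: union(0, 9) -> merged; set of 0 now {0, 2, 7, 8, 9, 12}
Component of 4: {1, 4, 5}

Answer: 1, 4, 5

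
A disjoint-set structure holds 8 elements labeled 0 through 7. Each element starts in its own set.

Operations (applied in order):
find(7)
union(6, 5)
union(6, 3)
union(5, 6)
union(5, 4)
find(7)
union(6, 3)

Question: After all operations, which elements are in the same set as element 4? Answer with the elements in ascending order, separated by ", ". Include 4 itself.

Step 1: find(7) -> no change; set of 7 is {7}
Step 2: union(6, 5) -> merged; set of 6 now {5, 6}
Step 3: union(6, 3) -> merged; set of 6 now {3, 5, 6}
Step 4: union(5, 6) -> already same set; set of 5 now {3, 5, 6}
Step 5: union(5, 4) -> merged; set of 5 now {3, 4, 5, 6}
Step 6: find(7) -> no change; set of 7 is {7}
Step 7: union(6, 3) -> already same set; set of 6 now {3, 4, 5, 6}
Component of 4: {3, 4, 5, 6}

Answer: 3, 4, 5, 6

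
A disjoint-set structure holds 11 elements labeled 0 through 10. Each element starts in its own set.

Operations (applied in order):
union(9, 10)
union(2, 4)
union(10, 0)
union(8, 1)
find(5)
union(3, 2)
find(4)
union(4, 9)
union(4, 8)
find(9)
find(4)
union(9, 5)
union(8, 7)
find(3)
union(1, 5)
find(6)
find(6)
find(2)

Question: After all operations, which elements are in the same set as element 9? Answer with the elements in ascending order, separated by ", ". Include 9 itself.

Step 1: union(9, 10) -> merged; set of 9 now {9, 10}
Step 2: union(2, 4) -> merged; set of 2 now {2, 4}
Step 3: union(10, 0) -> merged; set of 10 now {0, 9, 10}
Step 4: union(8, 1) -> merged; set of 8 now {1, 8}
Step 5: find(5) -> no change; set of 5 is {5}
Step 6: union(3, 2) -> merged; set of 3 now {2, 3, 4}
Step 7: find(4) -> no change; set of 4 is {2, 3, 4}
Step 8: union(4, 9) -> merged; set of 4 now {0, 2, 3, 4, 9, 10}
Step 9: union(4, 8) -> merged; set of 4 now {0, 1, 2, 3, 4, 8, 9, 10}
Step 10: find(9) -> no change; set of 9 is {0, 1, 2, 3, 4, 8, 9, 10}
Step 11: find(4) -> no change; set of 4 is {0, 1, 2, 3, 4, 8, 9, 10}
Step 12: union(9, 5) -> merged; set of 9 now {0, 1, 2, 3, 4, 5, 8, 9, 10}
Step 13: union(8, 7) -> merged; set of 8 now {0, 1, 2, 3, 4, 5, 7, 8, 9, 10}
Step 14: find(3) -> no change; set of 3 is {0, 1, 2, 3, 4, 5, 7, 8, 9, 10}
Step 15: union(1, 5) -> already same set; set of 1 now {0, 1, 2, 3, 4, 5, 7, 8, 9, 10}
Step 16: find(6) -> no change; set of 6 is {6}
Step 17: find(6) -> no change; set of 6 is {6}
Step 18: find(2) -> no change; set of 2 is {0, 1, 2, 3, 4, 5, 7, 8, 9, 10}
Component of 9: {0, 1, 2, 3, 4, 5, 7, 8, 9, 10}

Answer: 0, 1, 2, 3, 4, 5, 7, 8, 9, 10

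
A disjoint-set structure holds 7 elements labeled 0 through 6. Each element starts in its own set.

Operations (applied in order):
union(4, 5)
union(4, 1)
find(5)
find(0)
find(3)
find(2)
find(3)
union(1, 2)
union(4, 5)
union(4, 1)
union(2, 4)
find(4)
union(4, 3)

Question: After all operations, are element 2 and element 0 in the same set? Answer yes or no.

Step 1: union(4, 5) -> merged; set of 4 now {4, 5}
Step 2: union(4, 1) -> merged; set of 4 now {1, 4, 5}
Step 3: find(5) -> no change; set of 5 is {1, 4, 5}
Step 4: find(0) -> no change; set of 0 is {0}
Step 5: find(3) -> no change; set of 3 is {3}
Step 6: find(2) -> no change; set of 2 is {2}
Step 7: find(3) -> no change; set of 3 is {3}
Step 8: union(1, 2) -> merged; set of 1 now {1, 2, 4, 5}
Step 9: union(4, 5) -> already same set; set of 4 now {1, 2, 4, 5}
Step 10: union(4, 1) -> already same set; set of 4 now {1, 2, 4, 5}
Step 11: union(2, 4) -> already same set; set of 2 now {1, 2, 4, 5}
Step 12: find(4) -> no change; set of 4 is {1, 2, 4, 5}
Step 13: union(4, 3) -> merged; set of 4 now {1, 2, 3, 4, 5}
Set of 2: {1, 2, 3, 4, 5}; 0 is not a member.

Answer: no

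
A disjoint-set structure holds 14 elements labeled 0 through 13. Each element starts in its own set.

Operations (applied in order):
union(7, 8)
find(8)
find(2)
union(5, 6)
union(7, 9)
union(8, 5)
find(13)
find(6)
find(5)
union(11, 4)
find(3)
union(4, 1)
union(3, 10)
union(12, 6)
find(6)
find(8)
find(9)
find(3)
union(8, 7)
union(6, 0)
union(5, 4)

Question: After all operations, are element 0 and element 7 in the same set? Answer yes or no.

Answer: yes

Derivation:
Step 1: union(7, 8) -> merged; set of 7 now {7, 8}
Step 2: find(8) -> no change; set of 8 is {7, 8}
Step 3: find(2) -> no change; set of 2 is {2}
Step 4: union(5, 6) -> merged; set of 5 now {5, 6}
Step 5: union(7, 9) -> merged; set of 7 now {7, 8, 9}
Step 6: union(8, 5) -> merged; set of 8 now {5, 6, 7, 8, 9}
Step 7: find(13) -> no change; set of 13 is {13}
Step 8: find(6) -> no change; set of 6 is {5, 6, 7, 8, 9}
Step 9: find(5) -> no change; set of 5 is {5, 6, 7, 8, 9}
Step 10: union(11, 4) -> merged; set of 11 now {4, 11}
Step 11: find(3) -> no change; set of 3 is {3}
Step 12: union(4, 1) -> merged; set of 4 now {1, 4, 11}
Step 13: union(3, 10) -> merged; set of 3 now {3, 10}
Step 14: union(12, 6) -> merged; set of 12 now {5, 6, 7, 8, 9, 12}
Step 15: find(6) -> no change; set of 6 is {5, 6, 7, 8, 9, 12}
Step 16: find(8) -> no change; set of 8 is {5, 6, 7, 8, 9, 12}
Step 17: find(9) -> no change; set of 9 is {5, 6, 7, 8, 9, 12}
Step 18: find(3) -> no change; set of 3 is {3, 10}
Step 19: union(8, 7) -> already same set; set of 8 now {5, 6, 7, 8, 9, 12}
Step 20: union(6, 0) -> merged; set of 6 now {0, 5, 6, 7, 8, 9, 12}
Step 21: union(5, 4) -> merged; set of 5 now {0, 1, 4, 5, 6, 7, 8, 9, 11, 12}
Set of 0: {0, 1, 4, 5, 6, 7, 8, 9, 11, 12}; 7 is a member.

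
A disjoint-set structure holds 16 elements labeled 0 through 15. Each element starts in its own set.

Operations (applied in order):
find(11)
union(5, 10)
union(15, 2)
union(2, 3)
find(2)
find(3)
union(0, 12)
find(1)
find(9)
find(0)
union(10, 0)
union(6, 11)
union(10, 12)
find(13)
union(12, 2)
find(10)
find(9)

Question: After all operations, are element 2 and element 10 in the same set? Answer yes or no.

Step 1: find(11) -> no change; set of 11 is {11}
Step 2: union(5, 10) -> merged; set of 5 now {5, 10}
Step 3: union(15, 2) -> merged; set of 15 now {2, 15}
Step 4: union(2, 3) -> merged; set of 2 now {2, 3, 15}
Step 5: find(2) -> no change; set of 2 is {2, 3, 15}
Step 6: find(3) -> no change; set of 3 is {2, 3, 15}
Step 7: union(0, 12) -> merged; set of 0 now {0, 12}
Step 8: find(1) -> no change; set of 1 is {1}
Step 9: find(9) -> no change; set of 9 is {9}
Step 10: find(0) -> no change; set of 0 is {0, 12}
Step 11: union(10, 0) -> merged; set of 10 now {0, 5, 10, 12}
Step 12: union(6, 11) -> merged; set of 6 now {6, 11}
Step 13: union(10, 12) -> already same set; set of 10 now {0, 5, 10, 12}
Step 14: find(13) -> no change; set of 13 is {13}
Step 15: union(12, 2) -> merged; set of 12 now {0, 2, 3, 5, 10, 12, 15}
Step 16: find(10) -> no change; set of 10 is {0, 2, 3, 5, 10, 12, 15}
Step 17: find(9) -> no change; set of 9 is {9}
Set of 2: {0, 2, 3, 5, 10, 12, 15}; 10 is a member.

Answer: yes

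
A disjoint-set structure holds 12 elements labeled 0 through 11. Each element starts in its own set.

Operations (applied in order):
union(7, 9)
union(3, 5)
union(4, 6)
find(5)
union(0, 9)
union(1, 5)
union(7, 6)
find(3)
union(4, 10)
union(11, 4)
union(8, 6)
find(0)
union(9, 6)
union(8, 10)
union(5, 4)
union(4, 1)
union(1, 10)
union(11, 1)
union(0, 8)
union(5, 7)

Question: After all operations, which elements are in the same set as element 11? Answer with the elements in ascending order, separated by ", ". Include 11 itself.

Step 1: union(7, 9) -> merged; set of 7 now {7, 9}
Step 2: union(3, 5) -> merged; set of 3 now {3, 5}
Step 3: union(4, 6) -> merged; set of 4 now {4, 6}
Step 4: find(5) -> no change; set of 5 is {3, 5}
Step 5: union(0, 9) -> merged; set of 0 now {0, 7, 9}
Step 6: union(1, 5) -> merged; set of 1 now {1, 3, 5}
Step 7: union(7, 6) -> merged; set of 7 now {0, 4, 6, 7, 9}
Step 8: find(3) -> no change; set of 3 is {1, 3, 5}
Step 9: union(4, 10) -> merged; set of 4 now {0, 4, 6, 7, 9, 10}
Step 10: union(11, 4) -> merged; set of 11 now {0, 4, 6, 7, 9, 10, 11}
Step 11: union(8, 6) -> merged; set of 8 now {0, 4, 6, 7, 8, 9, 10, 11}
Step 12: find(0) -> no change; set of 0 is {0, 4, 6, 7, 8, 9, 10, 11}
Step 13: union(9, 6) -> already same set; set of 9 now {0, 4, 6, 7, 8, 9, 10, 11}
Step 14: union(8, 10) -> already same set; set of 8 now {0, 4, 6, 7, 8, 9, 10, 11}
Step 15: union(5, 4) -> merged; set of 5 now {0, 1, 3, 4, 5, 6, 7, 8, 9, 10, 11}
Step 16: union(4, 1) -> already same set; set of 4 now {0, 1, 3, 4, 5, 6, 7, 8, 9, 10, 11}
Step 17: union(1, 10) -> already same set; set of 1 now {0, 1, 3, 4, 5, 6, 7, 8, 9, 10, 11}
Step 18: union(11, 1) -> already same set; set of 11 now {0, 1, 3, 4, 5, 6, 7, 8, 9, 10, 11}
Step 19: union(0, 8) -> already same set; set of 0 now {0, 1, 3, 4, 5, 6, 7, 8, 9, 10, 11}
Step 20: union(5, 7) -> already same set; set of 5 now {0, 1, 3, 4, 5, 6, 7, 8, 9, 10, 11}
Component of 11: {0, 1, 3, 4, 5, 6, 7, 8, 9, 10, 11}

Answer: 0, 1, 3, 4, 5, 6, 7, 8, 9, 10, 11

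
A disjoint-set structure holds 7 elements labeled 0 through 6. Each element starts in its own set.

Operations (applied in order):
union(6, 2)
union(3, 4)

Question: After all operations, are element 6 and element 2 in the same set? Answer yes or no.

Step 1: union(6, 2) -> merged; set of 6 now {2, 6}
Step 2: union(3, 4) -> merged; set of 3 now {3, 4}
Set of 6: {2, 6}; 2 is a member.

Answer: yes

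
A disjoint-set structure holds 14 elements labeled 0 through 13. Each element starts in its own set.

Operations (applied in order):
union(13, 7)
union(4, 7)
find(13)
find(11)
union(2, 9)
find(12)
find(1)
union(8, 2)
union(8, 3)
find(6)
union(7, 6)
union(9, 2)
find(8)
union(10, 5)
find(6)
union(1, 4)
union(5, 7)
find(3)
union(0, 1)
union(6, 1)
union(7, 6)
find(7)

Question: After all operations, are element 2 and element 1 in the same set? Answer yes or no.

Step 1: union(13, 7) -> merged; set of 13 now {7, 13}
Step 2: union(4, 7) -> merged; set of 4 now {4, 7, 13}
Step 3: find(13) -> no change; set of 13 is {4, 7, 13}
Step 4: find(11) -> no change; set of 11 is {11}
Step 5: union(2, 9) -> merged; set of 2 now {2, 9}
Step 6: find(12) -> no change; set of 12 is {12}
Step 7: find(1) -> no change; set of 1 is {1}
Step 8: union(8, 2) -> merged; set of 8 now {2, 8, 9}
Step 9: union(8, 3) -> merged; set of 8 now {2, 3, 8, 9}
Step 10: find(6) -> no change; set of 6 is {6}
Step 11: union(7, 6) -> merged; set of 7 now {4, 6, 7, 13}
Step 12: union(9, 2) -> already same set; set of 9 now {2, 3, 8, 9}
Step 13: find(8) -> no change; set of 8 is {2, 3, 8, 9}
Step 14: union(10, 5) -> merged; set of 10 now {5, 10}
Step 15: find(6) -> no change; set of 6 is {4, 6, 7, 13}
Step 16: union(1, 4) -> merged; set of 1 now {1, 4, 6, 7, 13}
Step 17: union(5, 7) -> merged; set of 5 now {1, 4, 5, 6, 7, 10, 13}
Step 18: find(3) -> no change; set of 3 is {2, 3, 8, 9}
Step 19: union(0, 1) -> merged; set of 0 now {0, 1, 4, 5, 6, 7, 10, 13}
Step 20: union(6, 1) -> already same set; set of 6 now {0, 1, 4, 5, 6, 7, 10, 13}
Step 21: union(7, 6) -> already same set; set of 7 now {0, 1, 4, 5, 6, 7, 10, 13}
Step 22: find(7) -> no change; set of 7 is {0, 1, 4, 5, 6, 7, 10, 13}
Set of 2: {2, 3, 8, 9}; 1 is not a member.

Answer: no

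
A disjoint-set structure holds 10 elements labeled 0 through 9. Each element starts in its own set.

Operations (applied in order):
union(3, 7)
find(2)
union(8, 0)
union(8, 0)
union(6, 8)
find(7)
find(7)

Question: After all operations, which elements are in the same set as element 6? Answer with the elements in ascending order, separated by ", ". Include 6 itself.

Step 1: union(3, 7) -> merged; set of 3 now {3, 7}
Step 2: find(2) -> no change; set of 2 is {2}
Step 3: union(8, 0) -> merged; set of 8 now {0, 8}
Step 4: union(8, 0) -> already same set; set of 8 now {0, 8}
Step 5: union(6, 8) -> merged; set of 6 now {0, 6, 8}
Step 6: find(7) -> no change; set of 7 is {3, 7}
Step 7: find(7) -> no change; set of 7 is {3, 7}
Component of 6: {0, 6, 8}

Answer: 0, 6, 8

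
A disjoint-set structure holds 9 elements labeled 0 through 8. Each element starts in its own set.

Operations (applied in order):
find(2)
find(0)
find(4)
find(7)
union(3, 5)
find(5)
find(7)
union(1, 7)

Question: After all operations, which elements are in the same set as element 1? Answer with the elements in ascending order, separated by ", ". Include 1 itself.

Step 1: find(2) -> no change; set of 2 is {2}
Step 2: find(0) -> no change; set of 0 is {0}
Step 3: find(4) -> no change; set of 4 is {4}
Step 4: find(7) -> no change; set of 7 is {7}
Step 5: union(3, 5) -> merged; set of 3 now {3, 5}
Step 6: find(5) -> no change; set of 5 is {3, 5}
Step 7: find(7) -> no change; set of 7 is {7}
Step 8: union(1, 7) -> merged; set of 1 now {1, 7}
Component of 1: {1, 7}

Answer: 1, 7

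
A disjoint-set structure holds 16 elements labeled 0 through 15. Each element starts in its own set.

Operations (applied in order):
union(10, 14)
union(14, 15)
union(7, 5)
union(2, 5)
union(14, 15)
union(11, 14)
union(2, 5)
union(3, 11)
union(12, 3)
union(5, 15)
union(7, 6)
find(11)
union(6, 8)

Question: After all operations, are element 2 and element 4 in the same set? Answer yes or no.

Answer: no

Derivation:
Step 1: union(10, 14) -> merged; set of 10 now {10, 14}
Step 2: union(14, 15) -> merged; set of 14 now {10, 14, 15}
Step 3: union(7, 5) -> merged; set of 7 now {5, 7}
Step 4: union(2, 5) -> merged; set of 2 now {2, 5, 7}
Step 5: union(14, 15) -> already same set; set of 14 now {10, 14, 15}
Step 6: union(11, 14) -> merged; set of 11 now {10, 11, 14, 15}
Step 7: union(2, 5) -> already same set; set of 2 now {2, 5, 7}
Step 8: union(3, 11) -> merged; set of 3 now {3, 10, 11, 14, 15}
Step 9: union(12, 3) -> merged; set of 12 now {3, 10, 11, 12, 14, 15}
Step 10: union(5, 15) -> merged; set of 5 now {2, 3, 5, 7, 10, 11, 12, 14, 15}
Step 11: union(7, 6) -> merged; set of 7 now {2, 3, 5, 6, 7, 10, 11, 12, 14, 15}
Step 12: find(11) -> no change; set of 11 is {2, 3, 5, 6, 7, 10, 11, 12, 14, 15}
Step 13: union(6, 8) -> merged; set of 6 now {2, 3, 5, 6, 7, 8, 10, 11, 12, 14, 15}
Set of 2: {2, 3, 5, 6, 7, 8, 10, 11, 12, 14, 15}; 4 is not a member.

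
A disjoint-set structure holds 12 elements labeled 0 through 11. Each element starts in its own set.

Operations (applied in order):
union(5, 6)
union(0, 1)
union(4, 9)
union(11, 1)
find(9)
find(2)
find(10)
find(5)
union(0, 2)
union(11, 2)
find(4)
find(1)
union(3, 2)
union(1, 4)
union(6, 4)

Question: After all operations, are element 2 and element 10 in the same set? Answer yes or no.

Answer: no

Derivation:
Step 1: union(5, 6) -> merged; set of 5 now {5, 6}
Step 2: union(0, 1) -> merged; set of 0 now {0, 1}
Step 3: union(4, 9) -> merged; set of 4 now {4, 9}
Step 4: union(11, 1) -> merged; set of 11 now {0, 1, 11}
Step 5: find(9) -> no change; set of 9 is {4, 9}
Step 6: find(2) -> no change; set of 2 is {2}
Step 7: find(10) -> no change; set of 10 is {10}
Step 8: find(5) -> no change; set of 5 is {5, 6}
Step 9: union(0, 2) -> merged; set of 0 now {0, 1, 2, 11}
Step 10: union(11, 2) -> already same set; set of 11 now {0, 1, 2, 11}
Step 11: find(4) -> no change; set of 4 is {4, 9}
Step 12: find(1) -> no change; set of 1 is {0, 1, 2, 11}
Step 13: union(3, 2) -> merged; set of 3 now {0, 1, 2, 3, 11}
Step 14: union(1, 4) -> merged; set of 1 now {0, 1, 2, 3, 4, 9, 11}
Step 15: union(6, 4) -> merged; set of 6 now {0, 1, 2, 3, 4, 5, 6, 9, 11}
Set of 2: {0, 1, 2, 3, 4, 5, 6, 9, 11}; 10 is not a member.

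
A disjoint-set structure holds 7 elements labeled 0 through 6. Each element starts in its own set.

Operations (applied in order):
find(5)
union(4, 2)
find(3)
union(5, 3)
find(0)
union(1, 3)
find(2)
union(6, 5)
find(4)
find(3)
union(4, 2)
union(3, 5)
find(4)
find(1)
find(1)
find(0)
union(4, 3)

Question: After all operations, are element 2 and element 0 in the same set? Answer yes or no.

Step 1: find(5) -> no change; set of 5 is {5}
Step 2: union(4, 2) -> merged; set of 4 now {2, 4}
Step 3: find(3) -> no change; set of 3 is {3}
Step 4: union(5, 3) -> merged; set of 5 now {3, 5}
Step 5: find(0) -> no change; set of 0 is {0}
Step 6: union(1, 3) -> merged; set of 1 now {1, 3, 5}
Step 7: find(2) -> no change; set of 2 is {2, 4}
Step 8: union(6, 5) -> merged; set of 6 now {1, 3, 5, 6}
Step 9: find(4) -> no change; set of 4 is {2, 4}
Step 10: find(3) -> no change; set of 3 is {1, 3, 5, 6}
Step 11: union(4, 2) -> already same set; set of 4 now {2, 4}
Step 12: union(3, 5) -> already same set; set of 3 now {1, 3, 5, 6}
Step 13: find(4) -> no change; set of 4 is {2, 4}
Step 14: find(1) -> no change; set of 1 is {1, 3, 5, 6}
Step 15: find(1) -> no change; set of 1 is {1, 3, 5, 6}
Step 16: find(0) -> no change; set of 0 is {0}
Step 17: union(4, 3) -> merged; set of 4 now {1, 2, 3, 4, 5, 6}
Set of 2: {1, 2, 3, 4, 5, 6}; 0 is not a member.

Answer: no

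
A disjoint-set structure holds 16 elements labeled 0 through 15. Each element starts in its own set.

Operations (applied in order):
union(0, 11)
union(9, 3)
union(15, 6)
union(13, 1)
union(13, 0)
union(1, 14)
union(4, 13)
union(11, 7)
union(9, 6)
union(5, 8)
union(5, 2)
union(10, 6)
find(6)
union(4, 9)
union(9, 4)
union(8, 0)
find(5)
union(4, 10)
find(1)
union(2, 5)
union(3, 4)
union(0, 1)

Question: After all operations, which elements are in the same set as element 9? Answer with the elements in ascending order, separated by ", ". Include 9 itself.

Step 1: union(0, 11) -> merged; set of 0 now {0, 11}
Step 2: union(9, 3) -> merged; set of 9 now {3, 9}
Step 3: union(15, 6) -> merged; set of 15 now {6, 15}
Step 4: union(13, 1) -> merged; set of 13 now {1, 13}
Step 5: union(13, 0) -> merged; set of 13 now {0, 1, 11, 13}
Step 6: union(1, 14) -> merged; set of 1 now {0, 1, 11, 13, 14}
Step 7: union(4, 13) -> merged; set of 4 now {0, 1, 4, 11, 13, 14}
Step 8: union(11, 7) -> merged; set of 11 now {0, 1, 4, 7, 11, 13, 14}
Step 9: union(9, 6) -> merged; set of 9 now {3, 6, 9, 15}
Step 10: union(5, 8) -> merged; set of 5 now {5, 8}
Step 11: union(5, 2) -> merged; set of 5 now {2, 5, 8}
Step 12: union(10, 6) -> merged; set of 10 now {3, 6, 9, 10, 15}
Step 13: find(6) -> no change; set of 6 is {3, 6, 9, 10, 15}
Step 14: union(4, 9) -> merged; set of 4 now {0, 1, 3, 4, 6, 7, 9, 10, 11, 13, 14, 15}
Step 15: union(9, 4) -> already same set; set of 9 now {0, 1, 3, 4, 6, 7, 9, 10, 11, 13, 14, 15}
Step 16: union(8, 0) -> merged; set of 8 now {0, 1, 2, 3, 4, 5, 6, 7, 8, 9, 10, 11, 13, 14, 15}
Step 17: find(5) -> no change; set of 5 is {0, 1, 2, 3, 4, 5, 6, 7, 8, 9, 10, 11, 13, 14, 15}
Step 18: union(4, 10) -> already same set; set of 4 now {0, 1, 2, 3, 4, 5, 6, 7, 8, 9, 10, 11, 13, 14, 15}
Step 19: find(1) -> no change; set of 1 is {0, 1, 2, 3, 4, 5, 6, 7, 8, 9, 10, 11, 13, 14, 15}
Step 20: union(2, 5) -> already same set; set of 2 now {0, 1, 2, 3, 4, 5, 6, 7, 8, 9, 10, 11, 13, 14, 15}
Step 21: union(3, 4) -> already same set; set of 3 now {0, 1, 2, 3, 4, 5, 6, 7, 8, 9, 10, 11, 13, 14, 15}
Step 22: union(0, 1) -> already same set; set of 0 now {0, 1, 2, 3, 4, 5, 6, 7, 8, 9, 10, 11, 13, 14, 15}
Component of 9: {0, 1, 2, 3, 4, 5, 6, 7, 8, 9, 10, 11, 13, 14, 15}

Answer: 0, 1, 2, 3, 4, 5, 6, 7, 8, 9, 10, 11, 13, 14, 15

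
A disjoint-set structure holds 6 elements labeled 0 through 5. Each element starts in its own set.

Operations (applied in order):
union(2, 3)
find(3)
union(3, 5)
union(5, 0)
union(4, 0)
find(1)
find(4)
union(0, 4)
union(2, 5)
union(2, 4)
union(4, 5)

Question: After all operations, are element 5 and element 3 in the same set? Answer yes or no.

Answer: yes

Derivation:
Step 1: union(2, 3) -> merged; set of 2 now {2, 3}
Step 2: find(3) -> no change; set of 3 is {2, 3}
Step 3: union(3, 5) -> merged; set of 3 now {2, 3, 5}
Step 4: union(5, 0) -> merged; set of 5 now {0, 2, 3, 5}
Step 5: union(4, 0) -> merged; set of 4 now {0, 2, 3, 4, 5}
Step 6: find(1) -> no change; set of 1 is {1}
Step 7: find(4) -> no change; set of 4 is {0, 2, 3, 4, 5}
Step 8: union(0, 4) -> already same set; set of 0 now {0, 2, 3, 4, 5}
Step 9: union(2, 5) -> already same set; set of 2 now {0, 2, 3, 4, 5}
Step 10: union(2, 4) -> already same set; set of 2 now {0, 2, 3, 4, 5}
Step 11: union(4, 5) -> already same set; set of 4 now {0, 2, 3, 4, 5}
Set of 5: {0, 2, 3, 4, 5}; 3 is a member.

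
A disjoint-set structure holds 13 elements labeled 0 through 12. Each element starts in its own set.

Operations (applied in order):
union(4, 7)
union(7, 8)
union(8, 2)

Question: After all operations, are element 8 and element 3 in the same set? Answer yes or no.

Step 1: union(4, 7) -> merged; set of 4 now {4, 7}
Step 2: union(7, 8) -> merged; set of 7 now {4, 7, 8}
Step 3: union(8, 2) -> merged; set of 8 now {2, 4, 7, 8}
Set of 8: {2, 4, 7, 8}; 3 is not a member.

Answer: no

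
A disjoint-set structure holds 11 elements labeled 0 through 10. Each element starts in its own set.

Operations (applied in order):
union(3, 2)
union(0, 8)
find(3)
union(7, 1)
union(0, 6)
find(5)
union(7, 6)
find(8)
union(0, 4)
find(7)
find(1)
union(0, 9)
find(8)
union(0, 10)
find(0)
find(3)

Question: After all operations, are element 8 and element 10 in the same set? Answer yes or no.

Answer: yes

Derivation:
Step 1: union(3, 2) -> merged; set of 3 now {2, 3}
Step 2: union(0, 8) -> merged; set of 0 now {0, 8}
Step 3: find(3) -> no change; set of 3 is {2, 3}
Step 4: union(7, 1) -> merged; set of 7 now {1, 7}
Step 5: union(0, 6) -> merged; set of 0 now {0, 6, 8}
Step 6: find(5) -> no change; set of 5 is {5}
Step 7: union(7, 6) -> merged; set of 7 now {0, 1, 6, 7, 8}
Step 8: find(8) -> no change; set of 8 is {0, 1, 6, 7, 8}
Step 9: union(0, 4) -> merged; set of 0 now {0, 1, 4, 6, 7, 8}
Step 10: find(7) -> no change; set of 7 is {0, 1, 4, 6, 7, 8}
Step 11: find(1) -> no change; set of 1 is {0, 1, 4, 6, 7, 8}
Step 12: union(0, 9) -> merged; set of 0 now {0, 1, 4, 6, 7, 8, 9}
Step 13: find(8) -> no change; set of 8 is {0, 1, 4, 6, 7, 8, 9}
Step 14: union(0, 10) -> merged; set of 0 now {0, 1, 4, 6, 7, 8, 9, 10}
Step 15: find(0) -> no change; set of 0 is {0, 1, 4, 6, 7, 8, 9, 10}
Step 16: find(3) -> no change; set of 3 is {2, 3}
Set of 8: {0, 1, 4, 6, 7, 8, 9, 10}; 10 is a member.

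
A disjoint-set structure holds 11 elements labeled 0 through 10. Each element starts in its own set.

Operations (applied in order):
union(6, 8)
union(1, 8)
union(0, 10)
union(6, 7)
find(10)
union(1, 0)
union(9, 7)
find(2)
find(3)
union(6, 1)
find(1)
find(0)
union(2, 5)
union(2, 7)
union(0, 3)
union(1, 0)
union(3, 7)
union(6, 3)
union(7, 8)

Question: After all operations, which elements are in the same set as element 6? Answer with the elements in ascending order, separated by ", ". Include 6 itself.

Answer: 0, 1, 2, 3, 5, 6, 7, 8, 9, 10

Derivation:
Step 1: union(6, 8) -> merged; set of 6 now {6, 8}
Step 2: union(1, 8) -> merged; set of 1 now {1, 6, 8}
Step 3: union(0, 10) -> merged; set of 0 now {0, 10}
Step 4: union(6, 7) -> merged; set of 6 now {1, 6, 7, 8}
Step 5: find(10) -> no change; set of 10 is {0, 10}
Step 6: union(1, 0) -> merged; set of 1 now {0, 1, 6, 7, 8, 10}
Step 7: union(9, 7) -> merged; set of 9 now {0, 1, 6, 7, 8, 9, 10}
Step 8: find(2) -> no change; set of 2 is {2}
Step 9: find(3) -> no change; set of 3 is {3}
Step 10: union(6, 1) -> already same set; set of 6 now {0, 1, 6, 7, 8, 9, 10}
Step 11: find(1) -> no change; set of 1 is {0, 1, 6, 7, 8, 9, 10}
Step 12: find(0) -> no change; set of 0 is {0, 1, 6, 7, 8, 9, 10}
Step 13: union(2, 5) -> merged; set of 2 now {2, 5}
Step 14: union(2, 7) -> merged; set of 2 now {0, 1, 2, 5, 6, 7, 8, 9, 10}
Step 15: union(0, 3) -> merged; set of 0 now {0, 1, 2, 3, 5, 6, 7, 8, 9, 10}
Step 16: union(1, 0) -> already same set; set of 1 now {0, 1, 2, 3, 5, 6, 7, 8, 9, 10}
Step 17: union(3, 7) -> already same set; set of 3 now {0, 1, 2, 3, 5, 6, 7, 8, 9, 10}
Step 18: union(6, 3) -> already same set; set of 6 now {0, 1, 2, 3, 5, 6, 7, 8, 9, 10}
Step 19: union(7, 8) -> already same set; set of 7 now {0, 1, 2, 3, 5, 6, 7, 8, 9, 10}
Component of 6: {0, 1, 2, 3, 5, 6, 7, 8, 9, 10}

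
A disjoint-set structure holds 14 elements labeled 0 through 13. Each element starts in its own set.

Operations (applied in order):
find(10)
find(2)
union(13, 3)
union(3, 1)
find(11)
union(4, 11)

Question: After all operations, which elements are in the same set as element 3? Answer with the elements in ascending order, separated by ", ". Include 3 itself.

Step 1: find(10) -> no change; set of 10 is {10}
Step 2: find(2) -> no change; set of 2 is {2}
Step 3: union(13, 3) -> merged; set of 13 now {3, 13}
Step 4: union(3, 1) -> merged; set of 3 now {1, 3, 13}
Step 5: find(11) -> no change; set of 11 is {11}
Step 6: union(4, 11) -> merged; set of 4 now {4, 11}
Component of 3: {1, 3, 13}

Answer: 1, 3, 13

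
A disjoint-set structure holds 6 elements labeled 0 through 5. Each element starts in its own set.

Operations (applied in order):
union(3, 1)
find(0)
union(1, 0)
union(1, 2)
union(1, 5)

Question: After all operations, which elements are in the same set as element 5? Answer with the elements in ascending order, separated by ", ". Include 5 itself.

Step 1: union(3, 1) -> merged; set of 3 now {1, 3}
Step 2: find(0) -> no change; set of 0 is {0}
Step 3: union(1, 0) -> merged; set of 1 now {0, 1, 3}
Step 4: union(1, 2) -> merged; set of 1 now {0, 1, 2, 3}
Step 5: union(1, 5) -> merged; set of 1 now {0, 1, 2, 3, 5}
Component of 5: {0, 1, 2, 3, 5}

Answer: 0, 1, 2, 3, 5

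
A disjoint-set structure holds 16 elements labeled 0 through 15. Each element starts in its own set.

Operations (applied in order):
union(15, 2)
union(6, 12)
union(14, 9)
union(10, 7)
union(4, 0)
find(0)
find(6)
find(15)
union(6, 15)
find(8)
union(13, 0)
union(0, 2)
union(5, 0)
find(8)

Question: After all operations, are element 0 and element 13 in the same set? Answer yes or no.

Answer: yes

Derivation:
Step 1: union(15, 2) -> merged; set of 15 now {2, 15}
Step 2: union(6, 12) -> merged; set of 6 now {6, 12}
Step 3: union(14, 9) -> merged; set of 14 now {9, 14}
Step 4: union(10, 7) -> merged; set of 10 now {7, 10}
Step 5: union(4, 0) -> merged; set of 4 now {0, 4}
Step 6: find(0) -> no change; set of 0 is {0, 4}
Step 7: find(6) -> no change; set of 6 is {6, 12}
Step 8: find(15) -> no change; set of 15 is {2, 15}
Step 9: union(6, 15) -> merged; set of 6 now {2, 6, 12, 15}
Step 10: find(8) -> no change; set of 8 is {8}
Step 11: union(13, 0) -> merged; set of 13 now {0, 4, 13}
Step 12: union(0, 2) -> merged; set of 0 now {0, 2, 4, 6, 12, 13, 15}
Step 13: union(5, 0) -> merged; set of 5 now {0, 2, 4, 5, 6, 12, 13, 15}
Step 14: find(8) -> no change; set of 8 is {8}
Set of 0: {0, 2, 4, 5, 6, 12, 13, 15}; 13 is a member.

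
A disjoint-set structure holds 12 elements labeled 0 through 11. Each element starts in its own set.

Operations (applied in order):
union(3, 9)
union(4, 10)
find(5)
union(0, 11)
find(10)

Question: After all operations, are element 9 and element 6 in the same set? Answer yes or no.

Answer: no

Derivation:
Step 1: union(3, 9) -> merged; set of 3 now {3, 9}
Step 2: union(4, 10) -> merged; set of 4 now {4, 10}
Step 3: find(5) -> no change; set of 5 is {5}
Step 4: union(0, 11) -> merged; set of 0 now {0, 11}
Step 5: find(10) -> no change; set of 10 is {4, 10}
Set of 9: {3, 9}; 6 is not a member.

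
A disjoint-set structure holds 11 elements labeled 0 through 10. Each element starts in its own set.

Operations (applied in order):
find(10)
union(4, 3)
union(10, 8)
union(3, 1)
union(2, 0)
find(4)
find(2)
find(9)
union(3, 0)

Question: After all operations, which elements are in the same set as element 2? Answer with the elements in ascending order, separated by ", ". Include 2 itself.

Answer: 0, 1, 2, 3, 4

Derivation:
Step 1: find(10) -> no change; set of 10 is {10}
Step 2: union(4, 3) -> merged; set of 4 now {3, 4}
Step 3: union(10, 8) -> merged; set of 10 now {8, 10}
Step 4: union(3, 1) -> merged; set of 3 now {1, 3, 4}
Step 5: union(2, 0) -> merged; set of 2 now {0, 2}
Step 6: find(4) -> no change; set of 4 is {1, 3, 4}
Step 7: find(2) -> no change; set of 2 is {0, 2}
Step 8: find(9) -> no change; set of 9 is {9}
Step 9: union(3, 0) -> merged; set of 3 now {0, 1, 2, 3, 4}
Component of 2: {0, 1, 2, 3, 4}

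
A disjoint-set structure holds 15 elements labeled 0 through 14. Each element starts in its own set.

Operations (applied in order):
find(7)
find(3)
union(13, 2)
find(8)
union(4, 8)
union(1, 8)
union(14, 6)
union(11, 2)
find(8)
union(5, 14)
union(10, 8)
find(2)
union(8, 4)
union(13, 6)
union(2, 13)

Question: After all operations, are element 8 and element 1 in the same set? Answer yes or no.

Answer: yes

Derivation:
Step 1: find(7) -> no change; set of 7 is {7}
Step 2: find(3) -> no change; set of 3 is {3}
Step 3: union(13, 2) -> merged; set of 13 now {2, 13}
Step 4: find(8) -> no change; set of 8 is {8}
Step 5: union(4, 8) -> merged; set of 4 now {4, 8}
Step 6: union(1, 8) -> merged; set of 1 now {1, 4, 8}
Step 7: union(14, 6) -> merged; set of 14 now {6, 14}
Step 8: union(11, 2) -> merged; set of 11 now {2, 11, 13}
Step 9: find(8) -> no change; set of 8 is {1, 4, 8}
Step 10: union(5, 14) -> merged; set of 5 now {5, 6, 14}
Step 11: union(10, 8) -> merged; set of 10 now {1, 4, 8, 10}
Step 12: find(2) -> no change; set of 2 is {2, 11, 13}
Step 13: union(8, 4) -> already same set; set of 8 now {1, 4, 8, 10}
Step 14: union(13, 6) -> merged; set of 13 now {2, 5, 6, 11, 13, 14}
Step 15: union(2, 13) -> already same set; set of 2 now {2, 5, 6, 11, 13, 14}
Set of 8: {1, 4, 8, 10}; 1 is a member.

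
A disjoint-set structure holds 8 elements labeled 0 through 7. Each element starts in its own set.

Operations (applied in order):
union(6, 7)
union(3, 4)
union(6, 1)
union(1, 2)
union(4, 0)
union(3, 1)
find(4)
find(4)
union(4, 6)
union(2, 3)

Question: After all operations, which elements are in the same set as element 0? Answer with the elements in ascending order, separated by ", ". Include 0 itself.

Answer: 0, 1, 2, 3, 4, 6, 7

Derivation:
Step 1: union(6, 7) -> merged; set of 6 now {6, 7}
Step 2: union(3, 4) -> merged; set of 3 now {3, 4}
Step 3: union(6, 1) -> merged; set of 6 now {1, 6, 7}
Step 4: union(1, 2) -> merged; set of 1 now {1, 2, 6, 7}
Step 5: union(4, 0) -> merged; set of 4 now {0, 3, 4}
Step 6: union(3, 1) -> merged; set of 3 now {0, 1, 2, 3, 4, 6, 7}
Step 7: find(4) -> no change; set of 4 is {0, 1, 2, 3, 4, 6, 7}
Step 8: find(4) -> no change; set of 4 is {0, 1, 2, 3, 4, 6, 7}
Step 9: union(4, 6) -> already same set; set of 4 now {0, 1, 2, 3, 4, 6, 7}
Step 10: union(2, 3) -> already same set; set of 2 now {0, 1, 2, 3, 4, 6, 7}
Component of 0: {0, 1, 2, 3, 4, 6, 7}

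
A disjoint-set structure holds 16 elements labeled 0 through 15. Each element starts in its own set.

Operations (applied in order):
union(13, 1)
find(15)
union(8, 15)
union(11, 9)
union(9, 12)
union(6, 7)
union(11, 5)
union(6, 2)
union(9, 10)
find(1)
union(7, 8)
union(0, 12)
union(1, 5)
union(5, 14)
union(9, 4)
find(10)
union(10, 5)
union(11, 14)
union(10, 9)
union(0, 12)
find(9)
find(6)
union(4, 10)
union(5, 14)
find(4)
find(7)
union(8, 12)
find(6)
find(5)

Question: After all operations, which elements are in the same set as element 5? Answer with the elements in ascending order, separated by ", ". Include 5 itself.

Step 1: union(13, 1) -> merged; set of 13 now {1, 13}
Step 2: find(15) -> no change; set of 15 is {15}
Step 3: union(8, 15) -> merged; set of 8 now {8, 15}
Step 4: union(11, 9) -> merged; set of 11 now {9, 11}
Step 5: union(9, 12) -> merged; set of 9 now {9, 11, 12}
Step 6: union(6, 7) -> merged; set of 6 now {6, 7}
Step 7: union(11, 5) -> merged; set of 11 now {5, 9, 11, 12}
Step 8: union(6, 2) -> merged; set of 6 now {2, 6, 7}
Step 9: union(9, 10) -> merged; set of 9 now {5, 9, 10, 11, 12}
Step 10: find(1) -> no change; set of 1 is {1, 13}
Step 11: union(7, 8) -> merged; set of 7 now {2, 6, 7, 8, 15}
Step 12: union(0, 12) -> merged; set of 0 now {0, 5, 9, 10, 11, 12}
Step 13: union(1, 5) -> merged; set of 1 now {0, 1, 5, 9, 10, 11, 12, 13}
Step 14: union(5, 14) -> merged; set of 5 now {0, 1, 5, 9, 10, 11, 12, 13, 14}
Step 15: union(9, 4) -> merged; set of 9 now {0, 1, 4, 5, 9, 10, 11, 12, 13, 14}
Step 16: find(10) -> no change; set of 10 is {0, 1, 4, 5, 9, 10, 11, 12, 13, 14}
Step 17: union(10, 5) -> already same set; set of 10 now {0, 1, 4, 5, 9, 10, 11, 12, 13, 14}
Step 18: union(11, 14) -> already same set; set of 11 now {0, 1, 4, 5, 9, 10, 11, 12, 13, 14}
Step 19: union(10, 9) -> already same set; set of 10 now {0, 1, 4, 5, 9, 10, 11, 12, 13, 14}
Step 20: union(0, 12) -> already same set; set of 0 now {0, 1, 4, 5, 9, 10, 11, 12, 13, 14}
Step 21: find(9) -> no change; set of 9 is {0, 1, 4, 5, 9, 10, 11, 12, 13, 14}
Step 22: find(6) -> no change; set of 6 is {2, 6, 7, 8, 15}
Step 23: union(4, 10) -> already same set; set of 4 now {0, 1, 4, 5, 9, 10, 11, 12, 13, 14}
Step 24: union(5, 14) -> already same set; set of 5 now {0, 1, 4, 5, 9, 10, 11, 12, 13, 14}
Step 25: find(4) -> no change; set of 4 is {0, 1, 4, 5, 9, 10, 11, 12, 13, 14}
Step 26: find(7) -> no change; set of 7 is {2, 6, 7, 8, 15}
Step 27: union(8, 12) -> merged; set of 8 now {0, 1, 2, 4, 5, 6, 7, 8, 9, 10, 11, 12, 13, 14, 15}
Step 28: find(6) -> no change; set of 6 is {0, 1, 2, 4, 5, 6, 7, 8, 9, 10, 11, 12, 13, 14, 15}
Step 29: find(5) -> no change; set of 5 is {0, 1, 2, 4, 5, 6, 7, 8, 9, 10, 11, 12, 13, 14, 15}
Component of 5: {0, 1, 2, 4, 5, 6, 7, 8, 9, 10, 11, 12, 13, 14, 15}

Answer: 0, 1, 2, 4, 5, 6, 7, 8, 9, 10, 11, 12, 13, 14, 15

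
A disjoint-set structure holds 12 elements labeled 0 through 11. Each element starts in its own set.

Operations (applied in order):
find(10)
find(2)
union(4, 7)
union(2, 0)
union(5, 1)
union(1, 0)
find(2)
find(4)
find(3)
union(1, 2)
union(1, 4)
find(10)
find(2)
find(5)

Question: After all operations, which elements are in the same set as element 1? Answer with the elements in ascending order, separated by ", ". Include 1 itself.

Step 1: find(10) -> no change; set of 10 is {10}
Step 2: find(2) -> no change; set of 2 is {2}
Step 3: union(4, 7) -> merged; set of 4 now {4, 7}
Step 4: union(2, 0) -> merged; set of 2 now {0, 2}
Step 5: union(5, 1) -> merged; set of 5 now {1, 5}
Step 6: union(1, 0) -> merged; set of 1 now {0, 1, 2, 5}
Step 7: find(2) -> no change; set of 2 is {0, 1, 2, 5}
Step 8: find(4) -> no change; set of 4 is {4, 7}
Step 9: find(3) -> no change; set of 3 is {3}
Step 10: union(1, 2) -> already same set; set of 1 now {0, 1, 2, 5}
Step 11: union(1, 4) -> merged; set of 1 now {0, 1, 2, 4, 5, 7}
Step 12: find(10) -> no change; set of 10 is {10}
Step 13: find(2) -> no change; set of 2 is {0, 1, 2, 4, 5, 7}
Step 14: find(5) -> no change; set of 5 is {0, 1, 2, 4, 5, 7}
Component of 1: {0, 1, 2, 4, 5, 7}

Answer: 0, 1, 2, 4, 5, 7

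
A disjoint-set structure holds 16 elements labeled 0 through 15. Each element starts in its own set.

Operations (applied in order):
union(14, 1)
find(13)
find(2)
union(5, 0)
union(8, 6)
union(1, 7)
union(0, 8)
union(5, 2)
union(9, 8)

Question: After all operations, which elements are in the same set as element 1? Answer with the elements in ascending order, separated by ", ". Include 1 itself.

Answer: 1, 7, 14

Derivation:
Step 1: union(14, 1) -> merged; set of 14 now {1, 14}
Step 2: find(13) -> no change; set of 13 is {13}
Step 3: find(2) -> no change; set of 2 is {2}
Step 4: union(5, 0) -> merged; set of 5 now {0, 5}
Step 5: union(8, 6) -> merged; set of 8 now {6, 8}
Step 6: union(1, 7) -> merged; set of 1 now {1, 7, 14}
Step 7: union(0, 8) -> merged; set of 0 now {0, 5, 6, 8}
Step 8: union(5, 2) -> merged; set of 5 now {0, 2, 5, 6, 8}
Step 9: union(9, 8) -> merged; set of 9 now {0, 2, 5, 6, 8, 9}
Component of 1: {1, 7, 14}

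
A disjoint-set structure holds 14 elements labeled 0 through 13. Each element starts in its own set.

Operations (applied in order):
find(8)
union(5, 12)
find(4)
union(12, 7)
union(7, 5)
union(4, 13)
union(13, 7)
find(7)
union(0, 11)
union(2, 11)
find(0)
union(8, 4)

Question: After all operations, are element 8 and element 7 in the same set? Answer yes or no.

Step 1: find(8) -> no change; set of 8 is {8}
Step 2: union(5, 12) -> merged; set of 5 now {5, 12}
Step 3: find(4) -> no change; set of 4 is {4}
Step 4: union(12, 7) -> merged; set of 12 now {5, 7, 12}
Step 5: union(7, 5) -> already same set; set of 7 now {5, 7, 12}
Step 6: union(4, 13) -> merged; set of 4 now {4, 13}
Step 7: union(13, 7) -> merged; set of 13 now {4, 5, 7, 12, 13}
Step 8: find(7) -> no change; set of 7 is {4, 5, 7, 12, 13}
Step 9: union(0, 11) -> merged; set of 0 now {0, 11}
Step 10: union(2, 11) -> merged; set of 2 now {0, 2, 11}
Step 11: find(0) -> no change; set of 0 is {0, 2, 11}
Step 12: union(8, 4) -> merged; set of 8 now {4, 5, 7, 8, 12, 13}
Set of 8: {4, 5, 7, 8, 12, 13}; 7 is a member.

Answer: yes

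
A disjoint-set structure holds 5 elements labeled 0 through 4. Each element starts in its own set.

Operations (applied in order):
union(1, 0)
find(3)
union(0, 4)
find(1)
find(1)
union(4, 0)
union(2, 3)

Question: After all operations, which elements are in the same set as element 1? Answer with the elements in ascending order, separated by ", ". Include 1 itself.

Step 1: union(1, 0) -> merged; set of 1 now {0, 1}
Step 2: find(3) -> no change; set of 3 is {3}
Step 3: union(0, 4) -> merged; set of 0 now {0, 1, 4}
Step 4: find(1) -> no change; set of 1 is {0, 1, 4}
Step 5: find(1) -> no change; set of 1 is {0, 1, 4}
Step 6: union(4, 0) -> already same set; set of 4 now {0, 1, 4}
Step 7: union(2, 3) -> merged; set of 2 now {2, 3}
Component of 1: {0, 1, 4}

Answer: 0, 1, 4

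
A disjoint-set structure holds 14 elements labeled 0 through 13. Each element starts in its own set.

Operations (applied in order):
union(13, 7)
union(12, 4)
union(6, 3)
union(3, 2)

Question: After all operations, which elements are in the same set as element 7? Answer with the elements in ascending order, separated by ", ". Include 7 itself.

Step 1: union(13, 7) -> merged; set of 13 now {7, 13}
Step 2: union(12, 4) -> merged; set of 12 now {4, 12}
Step 3: union(6, 3) -> merged; set of 6 now {3, 6}
Step 4: union(3, 2) -> merged; set of 3 now {2, 3, 6}
Component of 7: {7, 13}

Answer: 7, 13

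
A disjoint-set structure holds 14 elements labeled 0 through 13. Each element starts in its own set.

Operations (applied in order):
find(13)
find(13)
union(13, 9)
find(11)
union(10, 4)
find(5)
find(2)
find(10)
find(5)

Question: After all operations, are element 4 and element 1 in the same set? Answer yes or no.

Answer: no

Derivation:
Step 1: find(13) -> no change; set of 13 is {13}
Step 2: find(13) -> no change; set of 13 is {13}
Step 3: union(13, 9) -> merged; set of 13 now {9, 13}
Step 4: find(11) -> no change; set of 11 is {11}
Step 5: union(10, 4) -> merged; set of 10 now {4, 10}
Step 6: find(5) -> no change; set of 5 is {5}
Step 7: find(2) -> no change; set of 2 is {2}
Step 8: find(10) -> no change; set of 10 is {4, 10}
Step 9: find(5) -> no change; set of 5 is {5}
Set of 4: {4, 10}; 1 is not a member.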